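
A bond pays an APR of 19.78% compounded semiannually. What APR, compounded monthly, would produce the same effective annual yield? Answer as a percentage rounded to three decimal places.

19.011%

EAR = (1 + 0.1978/2)^2 − 1 = 0.207581.
Solve (1 + r/12)^12 = 1.207581: r/12 = 1.207581^(1/12) − 1 = 0.015842, so r = 0.190110 = 19.011%.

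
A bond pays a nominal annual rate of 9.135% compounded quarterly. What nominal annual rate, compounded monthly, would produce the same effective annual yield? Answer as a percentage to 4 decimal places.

EAR = (1 + 0.09135/4)^4 − 1 = 0.094527.
Solve (1 + r/12)^12 = 1.094527: r/12 = 1.094527^(1/12) − 1 = 0.007555, so r = 0.090663 = 9.0663%.

9.0663%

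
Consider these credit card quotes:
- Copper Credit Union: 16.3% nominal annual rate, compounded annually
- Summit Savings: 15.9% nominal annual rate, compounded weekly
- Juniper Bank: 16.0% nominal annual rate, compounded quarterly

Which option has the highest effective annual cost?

Summit Savings

Copper Credit Union: compounded annually, EAR = 16.300%
Summit Savings: (1 + 0.159/52)^52 − 1 = 17.205%
Juniper Bank: (1 + 0.160/4)^4 − 1 = 16.986%
The highest effective annual rate is Summit Savings at 17.205%.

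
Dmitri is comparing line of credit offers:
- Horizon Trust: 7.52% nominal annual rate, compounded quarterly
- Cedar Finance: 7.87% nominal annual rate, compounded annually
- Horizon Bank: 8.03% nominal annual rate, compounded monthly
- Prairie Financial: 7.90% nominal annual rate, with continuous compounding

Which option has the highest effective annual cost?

Horizon Bank

Horizon Trust: (1 + 0.0752/4)^4 − 1 = 7.735%
Cedar Finance: compounded annually, EAR = 7.870%
Horizon Bank: (1 + 0.0803/12)^12 − 1 = 8.332%
Prairie Financial: e^0.0790 − 1 = 8.220%
The highest effective annual rate is Horizon Bank at 8.332%.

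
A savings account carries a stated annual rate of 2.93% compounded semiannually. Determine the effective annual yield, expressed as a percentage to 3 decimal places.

2.951%

EAR = (1 + 0.0293/2)^2 − 1.
= 1.029515 − 1 = 2.951%.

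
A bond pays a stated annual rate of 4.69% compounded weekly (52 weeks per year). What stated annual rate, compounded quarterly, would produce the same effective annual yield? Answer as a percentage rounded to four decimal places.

EAR = (1 + 0.0469/52)^52 − 1 = 0.047995.
Solve (1 + r/4)^4 = 1.047995: r/4 = 1.047995^(1/4) − 1 = 0.011789, so r = 0.047155 = 4.7155%.

4.7155%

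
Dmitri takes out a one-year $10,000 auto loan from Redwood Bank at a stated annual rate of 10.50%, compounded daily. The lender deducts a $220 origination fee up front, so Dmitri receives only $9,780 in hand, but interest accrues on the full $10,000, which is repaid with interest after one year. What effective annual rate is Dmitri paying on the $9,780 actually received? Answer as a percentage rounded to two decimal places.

Amount owed after one year: 10,000 × (1 + 0.1050/365)^365 = 10,000 × 1.110694 = $11,106.94.
Effective rate on net proceeds: 11,106.94 / 9,780 − 1 = 0.135679 = 13.57%.

13.57%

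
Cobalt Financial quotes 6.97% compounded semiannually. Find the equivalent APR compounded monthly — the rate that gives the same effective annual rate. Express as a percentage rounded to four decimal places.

EAR = (1 + 0.0697/2)^2 − 1 = 0.070915.
Solve (1 + r/12)^12 = 1.070915: r/12 = 1.070915^(1/12) − 1 = 0.005726, so r = 0.068709 = 6.8709%.

6.8709%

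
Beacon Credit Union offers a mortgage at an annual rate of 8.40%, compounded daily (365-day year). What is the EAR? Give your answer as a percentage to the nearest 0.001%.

EAR = (1 + 0.0840/365)^365 − 1.
= (1 + 0.000230)^365 − 1 = 1.087618 − 1 = 8.762%.

8.762%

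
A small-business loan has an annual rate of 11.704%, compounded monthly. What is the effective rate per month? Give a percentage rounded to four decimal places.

With a nominal annual rate compounded monthly, the periodic rate is the nominal rate divided by 12.
i = 0.11704 / 12 = 0.0097533 = 0.9753%.

0.9753%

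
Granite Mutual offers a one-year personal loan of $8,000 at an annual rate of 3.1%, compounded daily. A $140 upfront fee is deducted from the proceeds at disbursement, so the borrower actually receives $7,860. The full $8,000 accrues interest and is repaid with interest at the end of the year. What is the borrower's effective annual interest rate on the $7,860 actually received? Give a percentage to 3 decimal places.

4.986%

Amount owed after one year: 8,000 × (1 + 0.031/365)^365 = 8,000 × 1.031484 = $8,251.87.
Effective rate on net proceeds: 8,251.87 / 7,860 − 1 = 0.049857 = 4.986%.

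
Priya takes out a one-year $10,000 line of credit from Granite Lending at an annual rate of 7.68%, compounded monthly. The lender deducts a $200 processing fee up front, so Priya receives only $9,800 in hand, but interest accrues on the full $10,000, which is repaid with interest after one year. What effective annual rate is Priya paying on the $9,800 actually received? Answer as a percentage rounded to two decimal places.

Amount owed after one year: 10,000 × (1 + 0.0768/12)^12 = 10,000 × 1.079562 = $10,795.62.
Effective rate on net proceeds: 10,795.62 / 9,800 − 1 = 0.101594 = 10.16%.

10.16%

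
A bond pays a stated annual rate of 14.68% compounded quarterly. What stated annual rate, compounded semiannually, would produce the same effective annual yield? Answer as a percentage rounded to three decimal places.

EAR = (1 + 0.1468/4)^4 − 1 = 0.155081.
Solve (1 + r/2)^2 = 1.155081: r/2 = 1.155081^(1/2) − 1 = 0.074747, so r = 0.149494 = 14.949%.

14.949%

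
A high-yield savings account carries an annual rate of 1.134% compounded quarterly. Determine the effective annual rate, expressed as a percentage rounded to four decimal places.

1.1388%

EAR = (1 + 0.01134/4)^4 − 1.
= 1.011388 − 1 = 1.1388%.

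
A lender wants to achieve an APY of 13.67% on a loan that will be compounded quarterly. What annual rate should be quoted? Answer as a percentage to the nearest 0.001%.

13.020%

(1 + r/4)^4 − 1 = 0.1367, so 1 + r/4 = 1.1367^(1/4).
r/4 = 0.032551, so r = 0.130204 = 13.020%.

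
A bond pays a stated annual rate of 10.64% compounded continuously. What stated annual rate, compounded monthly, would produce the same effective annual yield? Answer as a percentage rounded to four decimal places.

10.6873%

EAR under continuous compounding: e^0.1064 − 1 = 0.112267.
Solve (1 + r/12)^12 = 1.112267: r/12 = 1.112267^(1/12) − 1 = 0.008906, so r = 0.106873 = 10.6873%.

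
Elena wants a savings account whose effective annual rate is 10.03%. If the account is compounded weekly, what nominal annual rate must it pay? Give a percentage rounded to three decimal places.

9.567%

(1 + r/52)^52 − 1 = 0.1003, so 1 + r/52 = 1.1003^(1/52).
r/52 = 0.001840, so r = 0.095671 = 9.567%.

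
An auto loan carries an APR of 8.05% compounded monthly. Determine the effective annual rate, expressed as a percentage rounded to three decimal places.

8.354%

EAR = (1 + 0.0805/12)^12 − 1.
= (1 + 0.006708)^12 − 1 = 1.083538 − 1 = 8.354%.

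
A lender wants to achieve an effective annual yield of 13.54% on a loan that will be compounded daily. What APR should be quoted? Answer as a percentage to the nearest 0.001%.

(1 + r/365)^365 − 1 = 0.1354, so 1 + r/365 = 1.1354^(1/365).
r/365 = 0.000348, so r = 0.127007 = 12.701%.

12.701%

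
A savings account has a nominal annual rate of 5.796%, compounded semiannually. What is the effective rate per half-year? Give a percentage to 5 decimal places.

2.89800%

With a nominal annual rate compounded semiannually, the periodic rate is the nominal rate divided by 2.
i = 0.05796 / 2 = 0.0289800 = 2.89800%.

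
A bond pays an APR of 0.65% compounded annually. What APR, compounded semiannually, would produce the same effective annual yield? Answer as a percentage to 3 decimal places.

0.649%

Compounded annually, EAR = nominal = 0.006500.
Solve (1 + r/2)^2 = 1.006500: r/2 = 1.006500^(1/2) − 1 = 0.003245, so r = 0.006489 = 0.649%.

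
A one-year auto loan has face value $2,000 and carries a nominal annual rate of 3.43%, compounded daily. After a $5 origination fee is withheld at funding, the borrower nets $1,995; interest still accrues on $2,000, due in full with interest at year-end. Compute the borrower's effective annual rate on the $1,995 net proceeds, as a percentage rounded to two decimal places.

3.75%

Amount owed after one year: 2,000 × (1 + 0.0343/365)^365 = 2,000 × 1.034893 = $2,069.79.
Effective rate on net proceeds: 2,069.79 / 1,995 − 1 = 0.037487 = 3.75%.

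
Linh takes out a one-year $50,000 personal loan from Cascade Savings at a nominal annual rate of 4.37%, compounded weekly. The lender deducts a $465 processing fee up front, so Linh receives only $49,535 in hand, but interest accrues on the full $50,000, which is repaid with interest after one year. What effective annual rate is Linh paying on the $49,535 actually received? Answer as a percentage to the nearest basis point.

5.45%

Amount owed after one year: 50,000 × (1 + 0.0437/52)^52 = 50,000 × 1.044650 = $52,232.49.
Effective rate on net proceeds: 52,232.49 / 49,535 − 1 = 0.054456 = 5.45%.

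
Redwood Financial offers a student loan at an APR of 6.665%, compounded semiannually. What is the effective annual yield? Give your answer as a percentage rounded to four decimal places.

6.7761%

EAR = (1 + 0.06665/2)^2 − 1.
= (1 + 0.033325)^2 − 1 = 1.067761 − 1 = 6.7761%.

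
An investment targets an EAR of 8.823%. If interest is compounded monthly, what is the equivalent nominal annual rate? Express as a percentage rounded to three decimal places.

(1 + r/12)^12 − 1 = 0.08823, so 1 + r/12 = 1.08823^(1/12).
r/12 = 0.007071, so r = 0.084851 = 8.485%.

8.485%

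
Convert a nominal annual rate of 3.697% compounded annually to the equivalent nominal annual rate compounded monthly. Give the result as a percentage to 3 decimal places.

3.636%

Compounded annually, EAR = nominal = 0.036970.
Solve (1 + r/12)^12 = 1.036970: r/12 = 1.036970^(1/12) − 1 = 0.003030, so r = 0.036358 = 3.636%.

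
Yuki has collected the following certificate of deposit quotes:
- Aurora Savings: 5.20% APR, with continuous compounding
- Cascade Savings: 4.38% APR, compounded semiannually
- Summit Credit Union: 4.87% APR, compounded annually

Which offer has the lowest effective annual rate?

Aurora Savings: e^0.0520 − 1 = 5.338%
Cascade Savings: (1 + 0.0438/2)^2 − 1 = 4.428%
Summit Credit Union: compounded annually, EAR = 4.870%
The lowest effective annual rate is Cascade Savings at 4.428%.

Cascade Savings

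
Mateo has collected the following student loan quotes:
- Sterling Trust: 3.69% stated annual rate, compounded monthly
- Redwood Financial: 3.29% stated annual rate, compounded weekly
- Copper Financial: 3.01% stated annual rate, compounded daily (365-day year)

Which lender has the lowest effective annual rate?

Copper Financial

Sterling Trust: (1 + 0.0369/12)^12 − 1 = 3.753%
Redwood Financial: (1 + 0.0329/52)^52 − 1 = 3.344%
Copper Financial: (1 + 0.0301/365)^365 − 1 = 3.056%
The lowest effective annual rate is Copper Financial at 3.056%.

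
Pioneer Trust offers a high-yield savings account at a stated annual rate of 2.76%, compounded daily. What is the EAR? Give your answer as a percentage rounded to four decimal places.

2.7983%

EAR = (1 + 0.0276/365)^365 − 1.
= (1 + 0.000076)^365 − 1 = 1.027983 − 1 = 2.7983%.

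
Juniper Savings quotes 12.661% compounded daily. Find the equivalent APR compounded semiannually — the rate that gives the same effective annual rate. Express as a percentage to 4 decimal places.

EAR = (1 + 0.12661/365)^365 − 1 = 0.134949.
Solve (1 + r/2)^2 = 1.134949: r/2 = 1.134949^(1/2) − 1 = 0.065340, so r = 0.130680 = 13.0680%.

13.0680%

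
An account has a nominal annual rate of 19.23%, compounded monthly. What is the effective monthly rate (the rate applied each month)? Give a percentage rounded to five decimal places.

With a nominal annual rate compounded monthly, the periodic rate is the nominal rate divided by 12.
i = 0.1923 / 12 = 0.0160250 = 1.60250%.

1.60250%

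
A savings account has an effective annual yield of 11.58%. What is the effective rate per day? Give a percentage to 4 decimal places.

0.0300%

The per-day rate i satisfies (1 + i)^365 = 1 + 0.1158.
i = 1.1158^(1/365) − 1 = 0.0003002 = 0.0300%.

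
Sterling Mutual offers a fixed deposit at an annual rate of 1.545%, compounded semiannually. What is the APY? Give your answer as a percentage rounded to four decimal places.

1.5510%

EAR = (1 + 0.01545/2)^2 − 1.
= (1 + 0.007725)^2 − 1 = 1.015510 − 1 = 1.5510%.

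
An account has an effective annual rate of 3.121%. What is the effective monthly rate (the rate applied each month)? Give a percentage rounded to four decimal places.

The per-month rate i satisfies (1 + i)^12 = 1 + 0.03121.
i = 1.03121^(1/12) − 1 = 0.0025644 = 0.2564%.

0.2564%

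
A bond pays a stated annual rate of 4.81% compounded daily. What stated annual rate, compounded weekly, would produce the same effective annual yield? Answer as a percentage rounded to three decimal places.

EAR = (1 + 0.0481/365)^365 − 1 = 0.049272.
Solve (1 + r/52)^52 = 1.049272: r/52 = 1.049272^(1/52) − 1 = 0.000925, so r = 0.048119 = 4.812%.

4.812%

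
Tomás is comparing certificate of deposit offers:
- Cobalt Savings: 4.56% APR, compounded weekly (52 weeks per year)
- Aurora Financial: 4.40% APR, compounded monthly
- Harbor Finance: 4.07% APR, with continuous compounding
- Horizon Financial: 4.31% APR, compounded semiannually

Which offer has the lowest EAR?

Harbor Finance

Cobalt Savings: (1 + 0.0456/52)^52 − 1 = 4.663%
Aurora Financial: (1 + 0.0440/12)^12 − 1 = 4.490%
Harbor Finance: e^0.0407 − 1 = 4.154%
Horizon Financial: (1 + 0.0431/2)^2 − 1 = 4.356%
The lowest effective annual rate is Harbor Finance at 4.154%.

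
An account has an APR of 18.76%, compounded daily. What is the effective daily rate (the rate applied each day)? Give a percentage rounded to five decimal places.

0.05140%

With a nominal annual rate compounded daily, the periodic rate is the nominal rate divided by 365.
i = 0.1876 / 365 = 0.0005140 = 0.05140%.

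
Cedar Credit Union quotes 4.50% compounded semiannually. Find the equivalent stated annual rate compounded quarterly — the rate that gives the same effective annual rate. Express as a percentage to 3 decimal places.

EAR = (1 + 0.0450/2)^2 − 1 = 0.045506.
Solve (1 + r/4)^4 = 1.045506: r/4 = 1.045506^(1/4) − 1 = 0.011187, so r = 0.044750 = 4.475%.

4.475%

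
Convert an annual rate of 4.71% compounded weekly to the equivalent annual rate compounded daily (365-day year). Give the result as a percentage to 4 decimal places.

EAR = (1 + 0.0471/52)^52 − 1 = 0.048204.
Solve (1 + r/365)^365 = 1.048204: r/365 = 1.048204^(1/365) − 1 = 0.000129, so r = 0.047082 = 4.7082%.

4.7082%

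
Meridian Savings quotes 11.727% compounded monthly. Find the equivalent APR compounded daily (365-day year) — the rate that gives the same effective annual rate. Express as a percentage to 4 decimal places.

EAR = (1 + 0.11727/12)^12 − 1 = 0.123783.
Solve (1 + r/365)^365 = 1.123783: r/365 = 1.123783^(1/365) − 1 = 0.000320, so r = 0.116719 = 11.6719%.

11.6719%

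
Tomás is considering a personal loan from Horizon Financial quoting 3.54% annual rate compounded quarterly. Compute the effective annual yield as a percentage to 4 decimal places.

EAR = (1 + 0.0354/4)^4 − 1.
= 1.035873 − 1 = 3.5873%.

3.5873%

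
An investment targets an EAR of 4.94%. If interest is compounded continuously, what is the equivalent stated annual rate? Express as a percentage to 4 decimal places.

Continuous: nominal r satisfies e^r − 1 = 0.0494.
r = ln(1 + 0.0494) = ln(1.0494) = 0.048219 = 4.8219%.

4.8219%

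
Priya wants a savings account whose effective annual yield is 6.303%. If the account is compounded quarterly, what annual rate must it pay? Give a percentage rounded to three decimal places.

(1 + r/4)^4 − 1 = 0.06303, so 1 + r/4 = 1.06303^(1/4).
r/4 = 0.015398, so r = 0.061593 = 6.159%.

6.159%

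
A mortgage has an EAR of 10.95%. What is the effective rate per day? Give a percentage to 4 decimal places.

0.0285%

The per-day rate i satisfies (1 + i)^365 = 1 + 0.1095.
i = 1.1095^(1/365) − 1 = 0.0002847 = 0.0285%.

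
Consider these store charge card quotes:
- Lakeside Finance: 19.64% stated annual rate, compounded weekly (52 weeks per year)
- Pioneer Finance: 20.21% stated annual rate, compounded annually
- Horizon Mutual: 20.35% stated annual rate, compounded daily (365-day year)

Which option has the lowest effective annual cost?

Pioneer Finance

Lakeside Finance: (1 + 0.1964/52)^52 − 1 = 21.656%
Pioneer Finance: compounded annually, EAR = 20.210%
Horizon Mutual: (1 + 0.2035/365)^365 − 1 = 22.562%
The lowest effective annual rate is Pioneer Finance at 20.210%.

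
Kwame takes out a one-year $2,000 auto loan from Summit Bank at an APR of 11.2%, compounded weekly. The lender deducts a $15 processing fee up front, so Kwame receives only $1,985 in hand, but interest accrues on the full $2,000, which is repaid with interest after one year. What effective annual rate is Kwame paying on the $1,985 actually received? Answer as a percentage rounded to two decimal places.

12.68%

Amount owed after one year: 2,000 × (1 + 0.112/52)^52 = 2,000 × 1.118378 = $2,236.76.
Effective rate on net proceeds: 2,236.76 / 1,985 − 1 = 0.126829 = 12.68%.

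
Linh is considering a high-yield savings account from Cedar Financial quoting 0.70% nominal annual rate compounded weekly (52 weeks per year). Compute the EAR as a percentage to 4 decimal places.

EAR = (1 + 0.0070/52)^52 − 1.
= 1.007024 − 1 = 0.7024%.

0.7024%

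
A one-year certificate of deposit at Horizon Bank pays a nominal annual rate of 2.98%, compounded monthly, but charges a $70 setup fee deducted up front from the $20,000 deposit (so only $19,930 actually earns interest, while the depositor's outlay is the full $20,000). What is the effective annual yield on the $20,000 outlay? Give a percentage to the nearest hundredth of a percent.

2.66%

Value after one year: 19,930 × (1 + 0.0298/12)^12 = 19,930 × 1.030210 = $20,532.09.
Effective yield on the $20,000 outlay: 20,532.09 / 20,000 − 1 = 0.026605 = 2.66%.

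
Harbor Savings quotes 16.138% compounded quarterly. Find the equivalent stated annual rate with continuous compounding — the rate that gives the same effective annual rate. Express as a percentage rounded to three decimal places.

15.821%

EAR = (1 + 0.16138/4)^4 − 1 = 0.171412.
Equivalent continuous rate: r = ln(1 + 0.171412) = 0.158210 = 15.821%.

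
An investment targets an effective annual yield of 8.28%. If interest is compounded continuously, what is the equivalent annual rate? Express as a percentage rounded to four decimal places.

7.9550%

Continuous: nominal r satisfies e^r − 1 = 0.0828.
r = ln(1 + 0.0828) = ln(1.0828) = 0.079550 = 7.9550%.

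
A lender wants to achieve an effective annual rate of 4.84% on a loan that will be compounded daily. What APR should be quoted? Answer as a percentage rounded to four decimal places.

4.7268%

(1 + r/365)^365 − 1 = 0.0484, so 1 + r/365 = 1.0484^(1/365).
r/365 = 0.000130, so r = 0.047268 = 4.7268%.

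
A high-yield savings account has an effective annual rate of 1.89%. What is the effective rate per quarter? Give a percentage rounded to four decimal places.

The per-quarter rate i satisfies (1 + i)^4 = 1 + 0.0189.
i = 1.0189^(1/4) − 1 = 0.0046919 = 0.4692%.

0.4692%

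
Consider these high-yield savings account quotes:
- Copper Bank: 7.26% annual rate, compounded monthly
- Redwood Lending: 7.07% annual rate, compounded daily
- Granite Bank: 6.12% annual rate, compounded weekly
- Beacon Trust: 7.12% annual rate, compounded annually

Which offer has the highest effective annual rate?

Copper Bank: (1 + 0.0726/12)^12 − 1 = 7.507%
Redwood Lending: (1 + 0.0707/365)^365 − 1 = 7.325%
Granite Bank: (1 + 0.0612/52)^52 − 1 = 6.307%
Beacon Trust: compounded annually, EAR = 7.120%
The highest effective annual rate is Copper Bank at 7.507%.

Copper Bank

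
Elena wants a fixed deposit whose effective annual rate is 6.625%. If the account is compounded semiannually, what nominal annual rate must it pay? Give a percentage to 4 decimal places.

(1 + r/2)^2 − 1 = 0.06625, so 1 + r/2 = 1.06625^(1/2).
r/2 = 0.032594, so r = 0.065188 = 6.5188%.

6.5188%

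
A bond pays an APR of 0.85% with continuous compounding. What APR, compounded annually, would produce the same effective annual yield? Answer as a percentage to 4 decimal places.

EAR under continuous compounding: e^0.0085 − 1 = 0.008536.
Compounded annually, the equivalent nominal rate is the EAR itself: 0.8536%.

0.8536%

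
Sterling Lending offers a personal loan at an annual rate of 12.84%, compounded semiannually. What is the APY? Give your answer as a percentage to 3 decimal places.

EAR = (1 + 0.1284/2)^2 − 1.
= (1 + 0.064200)^2 − 1 = 1.132522 − 1 = 13.252%.

13.252%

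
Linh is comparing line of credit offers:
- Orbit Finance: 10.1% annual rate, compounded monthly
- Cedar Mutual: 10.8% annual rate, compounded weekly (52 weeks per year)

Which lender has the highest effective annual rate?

Orbit Finance: (1 + 0.101/12)^12 − 1 = 10.581%
Cedar Mutual: (1 + 0.108/52)^52 − 1 = 11.392%
The highest effective annual rate is Cedar Mutual at 11.392%.

Cedar Mutual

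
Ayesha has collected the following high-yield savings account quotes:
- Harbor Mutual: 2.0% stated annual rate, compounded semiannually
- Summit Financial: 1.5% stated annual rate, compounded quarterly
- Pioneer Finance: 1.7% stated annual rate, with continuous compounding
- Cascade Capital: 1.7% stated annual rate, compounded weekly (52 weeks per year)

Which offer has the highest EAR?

Harbor Mutual

Harbor Mutual: (1 + 0.020/2)^2 − 1 = 2.010%
Summit Financial: (1 + 0.015/4)^4 − 1 = 1.508%
Pioneer Finance: e^0.017 − 1 = 1.715%
Cascade Capital: (1 + 0.017/52)^52 − 1 = 1.714%
The highest effective annual rate is Harbor Mutual at 2.010%.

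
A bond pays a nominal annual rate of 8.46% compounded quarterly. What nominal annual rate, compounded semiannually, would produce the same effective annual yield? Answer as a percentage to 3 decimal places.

EAR = (1 + 0.0846/4)^4 − 1 = 0.087322.
Solve (1 + r/2)^2 = 1.087322: r/2 = 1.087322^(1/2) − 1 = 0.042747, so r = 0.085495 = 8.549%.

8.549%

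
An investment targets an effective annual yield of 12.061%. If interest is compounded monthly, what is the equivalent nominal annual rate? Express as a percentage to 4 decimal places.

(1 + r/12)^12 − 1 = 0.12061, so 1 + r/12 = 1.12061^(1/12).
r/12 = 0.009535, so r = 0.114415 = 11.4415%.

11.4415%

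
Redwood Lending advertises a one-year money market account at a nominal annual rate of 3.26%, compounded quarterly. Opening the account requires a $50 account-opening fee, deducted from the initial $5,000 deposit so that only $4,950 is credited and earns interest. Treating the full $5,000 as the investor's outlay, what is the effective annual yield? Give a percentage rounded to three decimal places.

2.267%

Value after one year: 4,950 × (1 + 0.0326/4)^4 = 4,950 × 1.033001 = $5,113.35.
Effective yield on the $5,000 outlay: 5,113.35 / 5,000 − 1 = 0.022671 = 2.267%.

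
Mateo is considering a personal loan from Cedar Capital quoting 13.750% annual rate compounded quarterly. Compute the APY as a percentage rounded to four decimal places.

14.4754%

EAR = (1 + 0.13750/4)^4 − 1.
= (1 + 0.034375)^4 − 1 = 1.144754 − 1 = 14.4754%.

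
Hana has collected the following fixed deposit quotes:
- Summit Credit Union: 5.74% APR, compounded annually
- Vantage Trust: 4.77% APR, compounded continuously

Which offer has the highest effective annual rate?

Summit Credit Union

Summit Credit Union: compounded annually, EAR = 5.740%
Vantage Trust: e^0.0477 − 1 = 4.886%
The highest effective annual rate is Summit Credit Union at 5.740%.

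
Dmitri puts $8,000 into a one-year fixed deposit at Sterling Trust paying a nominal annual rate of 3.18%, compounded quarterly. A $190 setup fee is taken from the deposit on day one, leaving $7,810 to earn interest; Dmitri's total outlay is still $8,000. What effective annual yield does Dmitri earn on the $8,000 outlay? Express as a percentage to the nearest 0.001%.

Value after one year: 7,810 × (1 + 0.0318/4)^4 = 7,810 × 1.032181 = $8,061.34.
Effective yield on the $8,000 outlay: 8,061.34 / 8,000 − 1 = 0.007667 = 0.767%.

0.767%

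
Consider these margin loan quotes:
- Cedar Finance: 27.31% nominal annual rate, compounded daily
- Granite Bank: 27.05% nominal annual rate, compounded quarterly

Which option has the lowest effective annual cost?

Granite Bank

Cedar Finance: (1 + 0.2731/365)^365 − 1 = 31.390%
Granite Bank: (1 + 0.2705/4)^4 − 1 = 29.920%
The lowest effective annual rate is Granite Bank at 29.920%.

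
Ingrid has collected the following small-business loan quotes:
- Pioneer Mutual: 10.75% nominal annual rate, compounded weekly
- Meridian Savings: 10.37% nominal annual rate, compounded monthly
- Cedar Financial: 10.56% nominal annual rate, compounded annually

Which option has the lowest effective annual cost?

Cedar Financial

Pioneer Mutual: (1 + 0.1075/52)^52 − 1 = 11.337%
Meridian Savings: (1 + 0.1037/12)^12 − 1 = 10.877%
Cedar Financial: compounded annually, EAR = 10.560%
The lowest effective annual rate is Cedar Financial at 10.560%.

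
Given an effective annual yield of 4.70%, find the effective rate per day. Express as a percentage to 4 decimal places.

The per-day rate i satisfies (1 + i)^365 = 1 + 0.0470.
i = 1.0470^(1/365) − 1 = 0.0001258 = 0.0126%.

0.0126%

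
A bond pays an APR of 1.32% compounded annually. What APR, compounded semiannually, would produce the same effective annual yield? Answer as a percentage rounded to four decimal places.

Compounded annually, EAR = nominal = 0.013200.
Solve (1 + r/2)^2 = 1.013200: r/2 = 1.013200^(1/2) − 1 = 0.006578, so r = 0.013157 = 1.3157%.

1.3157%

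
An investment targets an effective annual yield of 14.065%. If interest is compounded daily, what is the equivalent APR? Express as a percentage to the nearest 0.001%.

13.162%

(1 + r/365)^365 − 1 = 0.14065, so 1 + r/365 = 1.14065^(1/365).
r/365 = 0.000361, so r = 0.131622 = 13.162%.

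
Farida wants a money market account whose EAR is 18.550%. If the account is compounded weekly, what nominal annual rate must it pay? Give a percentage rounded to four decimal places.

17.0443%

(1 + r/52)^52 − 1 = 0.18550, so 1 + r/52 = 1.18550^(1/52).
r/52 = 0.003278, so r = 0.170443 = 17.0443%.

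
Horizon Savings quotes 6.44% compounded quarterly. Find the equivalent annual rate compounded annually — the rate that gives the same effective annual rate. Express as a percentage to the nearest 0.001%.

EAR = (1 + 0.0644/4)^4 − 1 = 0.065972.
Compounded annually, the equivalent nominal rate is the EAR itself: 6.597%.

6.597%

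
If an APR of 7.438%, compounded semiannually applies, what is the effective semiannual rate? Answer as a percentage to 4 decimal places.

With a nominal annual rate compounded semiannually, the periodic rate is the nominal rate divided by 2.
i = 0.07438 / 2 = 0.0371900 = 3.7190%.

3.7190%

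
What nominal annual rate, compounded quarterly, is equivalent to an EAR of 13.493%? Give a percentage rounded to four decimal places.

12.8595%

(1 + r/4)^4 − 1 = 0.13493, so 1 + r/4 = 1.13493^(1/4).
r/4 = 0.032149, so r = 0.128595 = 12.8595%.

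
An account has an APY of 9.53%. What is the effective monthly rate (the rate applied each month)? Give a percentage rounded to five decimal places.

The per-month rate i satisfies (1 + i)^12 = 1 + 0.0953.
i = 1.0953^(1/12) − 1 = 0.0076145 = 0.76145%.

0.76145%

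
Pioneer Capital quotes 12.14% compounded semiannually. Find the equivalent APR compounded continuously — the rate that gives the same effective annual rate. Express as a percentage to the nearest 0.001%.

EAR = (1 + 0.1214/2)^2 − 1 = 0.125084.
Equivalent continuous rate: r = ln(1 + 0.125084) = 0.117858 = 11.786%.

11.786%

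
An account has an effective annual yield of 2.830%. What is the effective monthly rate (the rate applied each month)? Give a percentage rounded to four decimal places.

0.2328%

The per-month rate i satisfies (1 + i)^12 = 1 + 0.02830.
i = 1.02830^(1/12) − 1 = 0.0023283 = 0.2328%.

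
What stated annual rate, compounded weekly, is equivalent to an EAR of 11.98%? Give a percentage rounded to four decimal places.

(1 + r/52)^52 − 1 = 0.1198, so 1 + r/52 = 1.1198^(1/52).
r/52 = 0.002178, so r = 0.113273 = 11.3273%.

11.3273%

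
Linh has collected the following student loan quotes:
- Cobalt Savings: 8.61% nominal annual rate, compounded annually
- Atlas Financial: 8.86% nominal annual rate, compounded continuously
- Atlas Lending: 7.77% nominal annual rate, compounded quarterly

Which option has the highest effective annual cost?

Cobalt Savings: compounded annually, EAR = 8.610%
Atlas Financial: e^0.0886 − 1 = 9.264%
Atlas Lending: (1 + 0.0777/4)^4 − 1 = 7.999%
The highest effective annual rate is Atlas Financial at 9.264%.

Atlas Financial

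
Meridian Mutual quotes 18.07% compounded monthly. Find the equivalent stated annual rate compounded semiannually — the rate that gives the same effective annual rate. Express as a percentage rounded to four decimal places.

18.7641%

EAR = (1 + 0.1807/12)^12 − 1 = 0.196443.
Solve (1 + r/2)^2 = 1.196443: r/2 = 1.196443^(1/2) − 1 = 0.093820, so r = 0.187641 = 18.7641%.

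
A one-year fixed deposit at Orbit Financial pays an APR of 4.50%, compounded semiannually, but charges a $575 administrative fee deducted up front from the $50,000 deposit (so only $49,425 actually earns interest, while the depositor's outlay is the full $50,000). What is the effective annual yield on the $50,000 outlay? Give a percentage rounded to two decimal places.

3.35%

Value after one year: 49,425 × (1 + 0.0450/2)^2 = 49,425 × 1.045506 = $51,674.15.
Effective yield on the $50,000 outlay: 51,674.15 / 50,000 − 1 = 0.033483 = 3.35%.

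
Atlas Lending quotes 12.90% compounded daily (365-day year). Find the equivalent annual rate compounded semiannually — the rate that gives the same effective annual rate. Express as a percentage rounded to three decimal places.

EAR = (1 + 0.1290/365)^365 − 1 = 0.137664.
Solve (1 + r/2)^2 = 1.137664: r/2 = 1.137664^(1/2) − 1 = 0.066613, so r = 0.133227 = 13.323%.

13.323%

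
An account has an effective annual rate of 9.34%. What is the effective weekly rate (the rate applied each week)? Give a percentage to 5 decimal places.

0.17186%

The per-week rate i satisfies (1 + i)^52 = 1 + 0.0934.
i = 1.0934^(1/52) − 1 = 0.0017186 = 0.17186%.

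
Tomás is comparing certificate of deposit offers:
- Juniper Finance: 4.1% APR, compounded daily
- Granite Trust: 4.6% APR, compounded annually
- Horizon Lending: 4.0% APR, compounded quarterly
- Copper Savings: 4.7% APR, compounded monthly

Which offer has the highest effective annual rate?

Juniper Finance: (1 + 0.041/365)^365 − 1 = 4.185%
Granite Trust: compounded annually, EAR = 4.600%
Horizon Lending: (1 + 0.040/4)^4 − 1 = 4.060%
Copper Savings: (1 + 0.047/12)^12 − 1 = 4.803%
The highest effective annual rate is Copper Savings at 4.803%.

Copper Savings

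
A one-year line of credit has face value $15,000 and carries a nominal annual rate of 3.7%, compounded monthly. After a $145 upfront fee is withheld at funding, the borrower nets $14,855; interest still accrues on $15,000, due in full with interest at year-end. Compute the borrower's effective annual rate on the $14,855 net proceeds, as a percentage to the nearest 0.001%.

4.776%

Amount owed after one year: 15,000 × (1 + 0.037/12)^12 = 15,000 × 1.037634 = $15,564.51.
Effective rate on net proceeds: 15,564.51 / 14,855 − 1 = 0.047762 = 4.776%.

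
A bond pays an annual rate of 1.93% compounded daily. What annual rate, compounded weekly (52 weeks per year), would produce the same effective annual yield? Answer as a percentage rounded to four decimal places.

1.9303%

EAR = (1 + 0.0193/365)^365 − 1 = 0.019487.
Solve (1 + r/52)^52 = 1.019487: r/52 = 1.019487^(1/52) − 1 = 0.000371, so r = 0.019303 = 1.9303%.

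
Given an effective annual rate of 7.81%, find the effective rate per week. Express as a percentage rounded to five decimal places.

The per-week rate i satisfies (1 + i)^52 = 1 + 0.0781.
i = 1.0781^(1/52) − 1 = 0.0014472 = 0.14472%.

0.14472%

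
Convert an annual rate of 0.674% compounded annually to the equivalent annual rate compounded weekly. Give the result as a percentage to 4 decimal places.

Compounded annually, EAR = nominal = 0.006740.
Solve (1 + r/52)^52 = 1.006740: r/52 = 1.006740^(1/52) − 1 = 0.000129, so r = 0.006718 = 0.6718%.

0.6718%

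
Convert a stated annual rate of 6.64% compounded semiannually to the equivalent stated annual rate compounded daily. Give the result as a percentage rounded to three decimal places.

EAR = (1 + 0.0664/2)^2 − 1 = 0.067502.
Solve (1 + r/365)^365 = 1.067502: r/365 = 1.067502^(1/365) − 1 = 0.000179, so r = 0.065327 = 6.533%.

6.533%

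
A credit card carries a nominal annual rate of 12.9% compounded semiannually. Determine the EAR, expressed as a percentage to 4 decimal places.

13.3160%

EAR = (1 + 0.129/2)^2 − 1.
= 1.133160 − 1 = 13.3160%.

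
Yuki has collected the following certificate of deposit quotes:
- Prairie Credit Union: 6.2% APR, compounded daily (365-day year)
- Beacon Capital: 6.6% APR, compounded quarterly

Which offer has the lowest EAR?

Prairie Credit Union

Prairie Credit Union: (1 + 0.062/365)^365 − 1 = 6.396%
Beacon Capital: (1 + 0.066/4)^4 − 1 = 6.765%
The lowest effective annual rate is Prairie Credit Union at 6.396%.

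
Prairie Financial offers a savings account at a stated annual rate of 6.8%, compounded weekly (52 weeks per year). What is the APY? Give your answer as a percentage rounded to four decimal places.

EAR = (1 + 0.068/52)^52 − 1.
= (1 + 0.001308)^52 − 1 = 1.070318 − 1 = 7.0318%.

7.0318%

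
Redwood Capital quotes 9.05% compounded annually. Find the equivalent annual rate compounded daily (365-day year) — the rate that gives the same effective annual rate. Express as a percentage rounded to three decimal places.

8.665%

Compounded annually, EAR = nominal = 0.090500.
Solve (1 + r/365)^365 = 1.090500: r/365 = 1.090500^(1/365) − 1 = 0.000237, so r = 0.086647 = 8.665%.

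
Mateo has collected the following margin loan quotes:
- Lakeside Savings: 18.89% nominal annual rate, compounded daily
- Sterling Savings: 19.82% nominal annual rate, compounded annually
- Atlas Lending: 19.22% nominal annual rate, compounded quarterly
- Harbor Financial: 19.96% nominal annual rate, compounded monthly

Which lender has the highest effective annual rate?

Harbor Financial

Lakeside Savings: (1 + 0.1889/365)^365 − 1 = 20.786%
Sterling Savings: compounded annually, EAR = 19.820%
Atlas Lending: (1 + 0.1922/4)^4 − 1 = 20.650%
Harbor Financial: (1 + 0.1996/12)^12 − 1 = 21.891%
The highest effective annual rate is Harbor Financial at 21.891%.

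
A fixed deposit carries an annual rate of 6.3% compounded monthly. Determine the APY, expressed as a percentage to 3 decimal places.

6.485%

EAR = (1 + 0.063/12)^12 − 1.
= 1.064851 − 1 = 6.485%.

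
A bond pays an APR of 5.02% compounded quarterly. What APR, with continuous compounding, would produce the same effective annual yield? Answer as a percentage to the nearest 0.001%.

4.989%

EAR = (1 + 0.0502/4)^4 − 1 = 0.051153.
Equivalent continuous rate: r = ln(1 + 0.051153) = 0.049888 = 4.989%.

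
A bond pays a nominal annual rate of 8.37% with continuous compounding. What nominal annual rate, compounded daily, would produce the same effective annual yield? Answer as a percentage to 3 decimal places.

EAR under continuous compounding: e^0.0837 − 1 = 0.087303.
Solve (1 + r/365)^365 = 1.087303: r/365 = 1.087303^(1/365) − 1 = 0.000229, so r = 0.083710 = 8.371%.

8.371%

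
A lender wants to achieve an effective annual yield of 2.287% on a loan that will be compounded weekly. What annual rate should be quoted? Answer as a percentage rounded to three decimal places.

2.262%

(1 + r/52)^52 − 1 = 0.02287, so 1 + r/52 = 1.02287^(1/52).
r/52 = 0.000435, so r = 0.022617 = 2.262%.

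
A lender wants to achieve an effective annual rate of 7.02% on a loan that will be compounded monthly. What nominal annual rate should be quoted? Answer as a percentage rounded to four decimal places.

6.8038%

(1 + r/12)^12 − 1 = 0.0702, so 1 + r/12 = 1.0702^(1/12).
r/12 = 0.005670, so r = 0.068038 = 6.8038%.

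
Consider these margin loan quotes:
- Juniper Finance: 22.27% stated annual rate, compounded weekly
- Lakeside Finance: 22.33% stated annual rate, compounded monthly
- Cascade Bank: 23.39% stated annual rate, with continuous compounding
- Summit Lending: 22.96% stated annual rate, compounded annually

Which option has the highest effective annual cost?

Cascade Bank

Juniper Finance: (1 + 0.2227/52)^52 − 1 = 24.885%
Lakeside Finance: (1 + 0.2233/12)^12 − 1 = 24.763%
Cascade Bank: e^0.2339 − 1 = 26.352%
Summit Lending: compounded annually, EAR = 22.960%
The highest effective annual rate is Cascade Bank at 26.352%.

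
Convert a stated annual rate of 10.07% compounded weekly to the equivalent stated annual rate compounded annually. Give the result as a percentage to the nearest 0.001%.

10.584%

EAR = (1 + 0.1007/52)^52 − 1 = 0.105837.
Compounded annually, the equivalent nominal rate is the EAR itself: 10.584%.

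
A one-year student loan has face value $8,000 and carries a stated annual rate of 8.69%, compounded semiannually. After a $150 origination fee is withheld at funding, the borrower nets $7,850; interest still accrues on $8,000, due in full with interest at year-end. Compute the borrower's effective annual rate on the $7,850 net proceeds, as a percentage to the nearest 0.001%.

10.959%

Amount owed after one year: 8,000 × (1 + 0.0869/2)^2 = 8,000 × 1.088788 = $8,710.30.
Effective rate on net proceeds: 8,710.30 / 7,850 − 1 = 0.109593 = 10.959%.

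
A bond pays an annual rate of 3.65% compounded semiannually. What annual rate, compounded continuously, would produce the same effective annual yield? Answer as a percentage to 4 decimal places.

EAR = (1 + 0.0365/2)^2 − 1 = 0.036833.
Equivalent continuous rate: r = ln(1 + 0.036833) = 0.036171 = 3.6171%.

3.6171%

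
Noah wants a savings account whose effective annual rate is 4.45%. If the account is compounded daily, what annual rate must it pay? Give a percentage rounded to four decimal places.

(1 + r/365)^365 − 1 = 0.0445, so 1 + r/365 = 1.0445^(1/365).
r/365 = 0.000119, so r = 0.043541 = 4.3541%.

4.3541%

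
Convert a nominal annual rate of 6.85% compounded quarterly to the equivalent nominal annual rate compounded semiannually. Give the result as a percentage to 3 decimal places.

6.909%

EAR = (1 + 0.0685/4)^4 − 1 = 0.070280.
Solve (1 + r/2)^2 = 1.070280: r/2 = 1.070280^(1/2) − 1 = 0.034543, so r = 0.069087 = 6.909%.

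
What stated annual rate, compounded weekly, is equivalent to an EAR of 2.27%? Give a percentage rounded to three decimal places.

(1 + r/52)^52 − 1 = 0.0227, so 1 + r/52 = 1.0227^(1/52).
r/52 = 0.000432, so r = 0.022451 = 2.245%.

2.245%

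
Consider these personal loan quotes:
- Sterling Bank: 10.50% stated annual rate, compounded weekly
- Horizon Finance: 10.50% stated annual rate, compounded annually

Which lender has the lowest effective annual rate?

Horizon Finance

Sterling Bank: (1 + 0.1050/52)^52 − 1 = 11.059%
Horizon Finance: compounded annually, EAR = 10.500%
The lowest effective annual rate is Horizon Finance at 10.500%.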